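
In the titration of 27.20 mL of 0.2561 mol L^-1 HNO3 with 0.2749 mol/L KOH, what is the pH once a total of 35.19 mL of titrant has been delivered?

12.64

n(acid) = 0.2561 x 0.02720 = 0.006966 mol; n(KOH) added = 0.2749 x 0.03519 = 0.009674 mol.
Base is in excess by 0.009674 - 0.006966 = 0.002708 mol in a total volume of 0.06239 L.
[OH^-] = 0.002708/0.06239 = 0.04340 M, so pOH = 1.36 and pH = 14.00 - 1.36 = 12.64.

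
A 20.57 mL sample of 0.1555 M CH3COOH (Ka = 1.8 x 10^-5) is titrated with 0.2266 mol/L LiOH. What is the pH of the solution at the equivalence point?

8.85

n(CH3COOH) = 0.1555 x 0.02057 = 0.003199 mol; V(LiOH) at equivalence = 0.003199/0.2266 = 0.01412 L.
At equivalence all the acid is converted to CH3COO-; total volume = 0.02057 + 0.01412 = 0.03469 L, so [CH3COO-] = 0.003199/0.03469 = 0.09222 M.
Kb = Kw/Ka = 1.0e-14 / 1.8 x 10^-5 = 5.56e-10.
[OH^-] = sqrt(Kb x [CH3COO-]) = sqrt(5.56e-10 x 0.09222) = 7.16e-6 M.
pOH = 5.15, so pH = 14.00 - 5.15 = 8.85.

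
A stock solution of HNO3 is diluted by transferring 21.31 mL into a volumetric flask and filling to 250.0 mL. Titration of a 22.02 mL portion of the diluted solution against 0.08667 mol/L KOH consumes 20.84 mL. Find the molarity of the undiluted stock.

n(KOH) = 0.08667 x 0.02084 = 0.001806 mol.
n(HNO3) in the aliquot = 0.001806 mol.
[diluted HNO3] = 0.001806 / 0.02202 = 0.08203 M.
Dilution factor = 250.0/21.31 = 11.73, so [stock] = 0.08203 x 11.73 = 0.962 M.

0.962 M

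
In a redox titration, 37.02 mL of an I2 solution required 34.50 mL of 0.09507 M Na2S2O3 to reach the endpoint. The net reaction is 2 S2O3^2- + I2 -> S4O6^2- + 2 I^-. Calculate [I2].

n(Na2S2O3) = 0.09507 x 0.03450 = 0.003280 mol.
From the balanced equation, 2 mol Na2S2O3 reacts with 1 mol I2, so n(I2) = 0.003280 x 1/2 = 0.001640 mol.
[I2] = 0.001640 / 0.03702 L = 0.0443 M.

0.0443 M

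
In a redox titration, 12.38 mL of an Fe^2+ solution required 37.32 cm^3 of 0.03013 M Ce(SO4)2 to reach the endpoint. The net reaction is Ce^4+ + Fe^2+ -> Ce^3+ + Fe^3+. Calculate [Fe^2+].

n(Ce(SO4)2) = 0.03013 x 0.03732 = 0.001124 mol.
From the balanced equation, 1 mol Ce(SO4)2 reacts with 1 mol Fe^2+, so n(Fe^2+) = 0.001124 x 1/1 = 0.001124 mol.
[Fe^2+] = 0.001124 / 0.01238 L = 0.0908 M.

0.0908 M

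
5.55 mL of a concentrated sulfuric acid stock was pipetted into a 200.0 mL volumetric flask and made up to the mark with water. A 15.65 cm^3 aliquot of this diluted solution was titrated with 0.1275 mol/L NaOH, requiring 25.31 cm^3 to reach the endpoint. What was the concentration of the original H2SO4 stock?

3.72 M

n(NaOH) = 0.1275 x 0.02531 = 0.003227 mol.
n(H2SO4) in the aliquot = 0.003227 x 1/2 = 0.001614 mol.
[diluted H2SO4] = 0.001614 / 0.01565 = 0.1031 M.
Dilution factor = 200.0/5.550 = 36.04, so [stock] = 0.1031 x 36.04 = 3.72 M.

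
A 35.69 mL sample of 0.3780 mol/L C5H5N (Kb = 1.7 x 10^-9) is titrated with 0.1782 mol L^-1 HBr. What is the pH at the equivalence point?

n(C5H5N) = 0.3780 x 0.03569 = 0.01349 mol; V(HBr) at equivalence = 0.01349/0.1782 = 0.07571 L.
At equivalence the base is fully converted to C5H5NH+; total volume = 0.1114 L, so [C5H5NH+] = 0.01349/0.1114 = 0.1211 M.
Ka(C5H5NH+) = Kw/Kb = 1.0e-14 / 1.7 x 10^-9 = 5.88e-6.
[H^+] = sqrt(Ka x [C5H5NH+]) = sqrt(5.88e-6 x 0.1211) = 0.000844 M.
pH = -log(0.000844) = 3.07.

3.07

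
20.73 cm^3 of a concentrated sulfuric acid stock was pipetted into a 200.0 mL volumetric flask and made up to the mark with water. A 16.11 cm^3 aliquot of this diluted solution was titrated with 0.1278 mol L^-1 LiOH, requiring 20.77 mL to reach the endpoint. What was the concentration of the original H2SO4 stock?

n(LiOH) = 0.1278 x 0.02077 = 0.002654 mol.
n(H2SO4) in the aliquot = 0.002654 x 1/2 = 0.001327 mol.
[diluted H2SO4] = 0.001327 / 0.01611 = 0.08238 M.
Dilution factor = 200.0/20.73 = 9.648, so [stock] = 0.08238 x 9.648 = 0.795 M.

0.795 M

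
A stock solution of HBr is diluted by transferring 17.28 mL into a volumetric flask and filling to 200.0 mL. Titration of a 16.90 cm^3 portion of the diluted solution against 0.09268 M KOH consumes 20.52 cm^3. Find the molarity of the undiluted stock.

n(KOH) = 0.09268 x 0.02052 = 0.001902 mol.
n(HBr) in the aliquot = 0.001902 mol.
[diluted HBr] = 0.001902 / 0.01690 = 0.1125 M.
Dilution factor = 200.0/17.28 = 11.57, so [stock] = 0.1125 x 11.57 = 1.30 M.

1.30 M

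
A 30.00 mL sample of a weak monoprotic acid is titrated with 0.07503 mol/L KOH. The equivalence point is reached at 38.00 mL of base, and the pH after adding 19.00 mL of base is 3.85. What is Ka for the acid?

19.00 mL is half of the equivalence volume, so this is the half-equivalence point where [HA] = [A^-].
At half-equivalence pH = pKa, so pKa = 3.85.
Ka = 10^(-3.85) = 1.4 x 10^-4.

1.4 x 10^-4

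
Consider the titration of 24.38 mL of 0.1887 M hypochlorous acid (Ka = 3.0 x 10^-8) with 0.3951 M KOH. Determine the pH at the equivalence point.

10.31

n(HClO) = 0.1887 x 0.02438 = 0.004601 mol; V(KOH) at equivalence = 0.004601/0.3951 = 0.01164 L.
At equivalence all the acid is converted to ClO-; total volume = 0.02438 + 0.01164 = 0.03602 L, so [ClO-] = 0.004601/0.03602 = 0.1277 M.
Kb = Kw/Ka = 1.0e-14 / 3.0 x 10^-8 = 3.33e-7.
[OH^-] = sqrt(Kb x [ClO-]) = sqrt(3.33e-7 x 0.1277) = 0.000206 M.
pOH = 3.69, so pH = 14.00 - 3.69 = 10.31.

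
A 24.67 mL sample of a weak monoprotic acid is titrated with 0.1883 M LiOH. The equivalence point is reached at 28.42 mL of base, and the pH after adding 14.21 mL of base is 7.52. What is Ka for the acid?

14.21 mL is half of the equivalence volume, so this is the half-equivalence point where [HA] = [A^-].
At half-equivalence pH = pKa, so pKa = 7.52.
Ka = 10^(-7.52) = 3.0 x 10^-8.

3.0 x 10^-8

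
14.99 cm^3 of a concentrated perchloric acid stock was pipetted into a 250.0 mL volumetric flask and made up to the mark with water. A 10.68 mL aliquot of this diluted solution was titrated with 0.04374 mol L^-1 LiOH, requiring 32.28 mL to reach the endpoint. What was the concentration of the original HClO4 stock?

2.20 M

n(LiOH) = 0.04374 x 0.03228 = 0.001412 mol.
n(HClO4) in the aliquot = 0.001412 mol.
[diluted HClO4] = 0.001412 / 0.01068 = 0.1322 M.
Dilution factor = 250.0/14.99 = 16.68, so [stock] = 0.1322 x 16.68 = 2.20 M.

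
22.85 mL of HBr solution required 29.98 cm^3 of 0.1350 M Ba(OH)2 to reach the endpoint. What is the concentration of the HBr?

0.354 M

n(Ba(OH)2) delivered = 0.1350 x 0.02998 = 0.004047 mol.
The reaction is 2 HBr + 1 Ba(OH)2, so n(HBr) = 0.004047 x 2/1 = 0.008095 mol.
[HBr] = 0.008095 mol / 0.02285 L = 0.354 M.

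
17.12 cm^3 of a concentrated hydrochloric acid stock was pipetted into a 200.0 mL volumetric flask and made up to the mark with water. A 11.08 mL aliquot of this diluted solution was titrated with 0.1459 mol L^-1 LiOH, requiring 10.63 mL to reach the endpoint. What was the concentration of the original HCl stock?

1.64 M

n(LiOH) = 0.1459 x 0.01063 = 0.001551 mol.
n(HCl) in the aliquot = 0.001551 mol.
[diluted HCl] = 0.001551 / 0.01108 = 0.1400 M.
Dilution factor = 200.0/17.12 = 11.68, so [stock] = 0.1400 x 11.68 = 1.64 M.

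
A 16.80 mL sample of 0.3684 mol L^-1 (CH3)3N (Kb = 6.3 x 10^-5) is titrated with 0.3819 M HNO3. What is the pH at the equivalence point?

n((CH3)3N) = 0.3684 x 0.01680 = 0.006189 mol; V(HNO3) at equivalence = 0.006189/0.3819 = 0.01621 L.
At equivalence the base is fully converted to (CH3)3NH+; total volume = 0.03301 L, so [(CH3)3NH+] = 0.006189/0.03301 = 0.1875 M.
Ka((CH3)3NH+) = Kw/Kb = 1.0e-14 / 6.3 x 10^-5 = 1.59e-10.
[H^+] = sqrt(Ka x [(CH3)3NH+]) = sqrt(1.59e-10 x 0.1875) = 5.46e-6 M.
pH = -log(5.46e-6) = 5.26.

5.26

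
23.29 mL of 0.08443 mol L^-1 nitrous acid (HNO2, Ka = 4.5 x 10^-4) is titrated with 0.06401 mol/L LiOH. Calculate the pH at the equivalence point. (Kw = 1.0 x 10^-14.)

7.95

n(HNO2) = 0.08443 x 0.02329 = 0.001966 mol; V(LiOH) at equivalence = 0.001966/0.06401 = 0.03072 L.
At equivalence all the acid is converted to NO2-; total volume = 0.02329 + 0.03072 = 0.05401 L, so [NO2-] = 0.001966/0.05401 = 0.03641 M.
Kb = Kw/Ka = 1.0e-14 / 4.5 x 10^-4 = 2.22e-11.
[OH^-] = sqrt(Kb x [NO2-]) = sqrt(2.22e-11 x 0.03641) = 8.99e-7 M.
pOH = 6.05, so pH = 14.00 - 6.05 = 7.95.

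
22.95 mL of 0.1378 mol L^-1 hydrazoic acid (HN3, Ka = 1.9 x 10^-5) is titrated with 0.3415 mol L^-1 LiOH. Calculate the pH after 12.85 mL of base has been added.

12.53

n(acid) = 0.1378 x 0.02295 = 0.003163 mol; n(LiOH) added = 0.3415 x 0.01285 = 0.004388 mol.
Base is in excess by 0.004388 - 0.003163 = 0.001226 mol in a total volume of 0.03580 L.
[OH^-] = 0.001226/0.03580 = 0.03424 M, so pOH = 1.47 and pH = 14.00 - 1.47 = 12.53.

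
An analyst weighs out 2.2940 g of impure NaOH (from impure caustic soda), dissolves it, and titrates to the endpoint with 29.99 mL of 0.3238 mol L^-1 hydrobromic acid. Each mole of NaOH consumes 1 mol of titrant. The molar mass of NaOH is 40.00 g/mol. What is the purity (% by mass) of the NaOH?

n(HBr) = 0.3238 x 0.02999 = 0.009711 mol.
n(NaOH) = 0.009711 / 1 = 0.009711 mol.
mass of NaOH = 0.009711 x 40.00 = 0.3884 g.
% purity = 0.3884 / 2.2940 x 100 = 16.9%.

16.9%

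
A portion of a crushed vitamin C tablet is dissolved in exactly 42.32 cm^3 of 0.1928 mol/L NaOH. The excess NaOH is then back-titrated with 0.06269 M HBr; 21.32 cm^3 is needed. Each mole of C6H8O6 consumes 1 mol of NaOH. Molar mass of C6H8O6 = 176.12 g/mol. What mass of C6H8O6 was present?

Total n(NaOH) added = 0.1928 x 0.04232 = 0.008159 mol.
n(HBr) used = 0.06269 x 0.02132 = 0.001337 mol, which equals the excess n(NaOH).
So n(NaOH) consumed by the sample = 0.008159 - 0.001337 = 0.006823 mol.
n(C6H8O6) = 0.006823 / 1 = 0.006823 mol.
mass = 0.006823 mol x 176.12 g/mol = 1.20 g.

1.20 g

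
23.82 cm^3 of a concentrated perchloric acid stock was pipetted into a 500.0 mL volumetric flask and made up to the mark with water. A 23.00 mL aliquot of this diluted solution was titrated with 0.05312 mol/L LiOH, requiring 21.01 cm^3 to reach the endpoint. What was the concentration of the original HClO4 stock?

n(LiOH) = 0.05312 x 0.02101 = 0.001116 mol.
n(HClO4) in the aliquot = 0.001116 mol.
[diluted HClO4] = 0.001116 / 0.02300 = 0.04852 M.
Dilution factor = 500.0/23.82 = 20.99, so [stock] = 0.04852 x 20.99 = 1.02 M.

1.02 M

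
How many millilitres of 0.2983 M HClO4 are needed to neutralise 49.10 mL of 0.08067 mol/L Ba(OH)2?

n(Ba(OH)2) = 0.08067 mol/L x 0.04910 L = 0.003961 mol.
The neutralisation is 1 Ba(OH)2 : 2 HClO4, so n(HClO4) = 0.003961 x 2/1 = 0.007922 mol.
V(HClO4) = 0.007922 / 0.2983 = 0.02656 L = 26.6 mL.

26.6 mL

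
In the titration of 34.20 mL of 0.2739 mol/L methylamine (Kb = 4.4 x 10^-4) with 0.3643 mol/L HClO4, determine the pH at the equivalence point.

n(CH3NH2) = 0.2739 x 0.03420 = 0.009367 mol; V(HClO4) at equivalence = 0.009367/0.3643 = 0.02571 L.
At equivalence the base is fully converted to CH3NH3+; total volume = 0.05991 L, so [CH3NH3+] = 0.009367/0.05991 = 0.1563 M.
Ka(CH3NH3+) = Kw/Kb = 1.0e-14 / 4.4 x 10^-4 = 2.27e-11.
[H^+] = sqrt(Ka x [CH3NH3+]) = sqrt(2.27e-11 x 0.1563) = 1.89e-6 M.
pH = -log(1.89e-6) = 5.72.

5.72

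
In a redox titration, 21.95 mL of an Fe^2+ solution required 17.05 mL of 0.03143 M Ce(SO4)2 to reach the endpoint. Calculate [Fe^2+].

n(Ce(SO4)2) = 0.03143 x 0.01705 = 0.0005359 mol.
From the balanced equation, 1 mol Ce(SO4)2 reacts with 1 mol Fe^2+, so n(Fe^2+) = 0.0005359 x 1/1 = 0.0005359 mol.
[Fe^2+] = 0.0005359 / 0.02195 L = 0.0244 M.

0.0244 M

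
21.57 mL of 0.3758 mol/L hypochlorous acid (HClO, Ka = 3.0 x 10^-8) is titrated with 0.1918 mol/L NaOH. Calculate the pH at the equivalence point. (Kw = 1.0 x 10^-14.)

10.31

n(HClO) = 0.3758 x 0.02157 = 0.008106 mol; V(NaOH) at equivalence = 0.008106/0.1918 = 0.04226 L.
At equivalence all the acid is converted to ClO-; total volume = 0.02157 + 0.04226 = 0.06383 L, so [ClO-] = 0.008106/0.06383 = 0.1270 M.
Kb = Kw/Ka = 1.0e-14 / 3.0 x 10^-8 = 3.33e-7.
[OH^-] = sqrt(Kb x [ClO-]) = sqrt(3.33e-7 x 0.1270) = 0.000206 M.
pOH = 3.69, so pH = 14.00 - 3.69 = 10.31.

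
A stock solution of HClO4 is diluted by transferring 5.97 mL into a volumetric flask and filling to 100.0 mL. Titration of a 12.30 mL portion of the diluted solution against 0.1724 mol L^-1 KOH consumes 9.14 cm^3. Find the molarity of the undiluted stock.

2.15 M

n(KOH) = 0.1724 x 0.009140 = 0.001576 mol.
n(HClO4) in the aliquot = 0.001576 mol.
[diluted HClO4] = 0.001576 / 0.01230 = 0.1281 M.
Dilution factor = 100.0/5.970 = 16.75, so [stock] = 0.1281 x 16.75 = 2.15 M.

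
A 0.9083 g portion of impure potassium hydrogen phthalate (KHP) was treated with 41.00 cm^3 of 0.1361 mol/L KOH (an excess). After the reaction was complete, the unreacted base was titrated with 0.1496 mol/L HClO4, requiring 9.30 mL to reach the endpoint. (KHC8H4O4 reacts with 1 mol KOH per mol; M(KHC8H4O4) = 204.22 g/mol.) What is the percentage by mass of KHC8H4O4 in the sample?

94.2%

Total n(KOH) added = 0.1361 x 0.04100 = 0.005580 mol.
n(HClO4) used = 0.1496 x 0.009300 = 0.001391 mol, which equals the excess n(KOH).
So n(KOH) consumed by the sample = 0.005580 - 0.001391 = 0.004189 mol.
n(KHC8H4O4) = 0.004189 / 1 = 0.004189 mol.
mass KHC8H4O4 = 0.004189 x 204.22 = 0.8554 g, so %KHC8H4O4 = 0.8554/0.9083 x 100 = 94.2%.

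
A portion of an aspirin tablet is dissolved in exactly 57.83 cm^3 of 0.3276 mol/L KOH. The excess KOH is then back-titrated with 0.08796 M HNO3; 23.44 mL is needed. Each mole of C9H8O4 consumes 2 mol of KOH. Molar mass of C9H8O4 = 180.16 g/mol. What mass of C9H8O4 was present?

1.52 g

Total n(KOH) added = 0.3276 x 0.05783 = 0.01895 mol.
n(HNO3) used = 0.08796 x 0.02344 = 0.002062 mol, which equals the excess n(KOH).
So n(KOH) consumed by the sample = 0.01895 - 0.002062 = 0.01688 mol.
n(C9H8O4) = 0.01688 / 2 = 0.008442 mol.
mass = 0.008442 mol x 180.16 g/mol = 1.52 g.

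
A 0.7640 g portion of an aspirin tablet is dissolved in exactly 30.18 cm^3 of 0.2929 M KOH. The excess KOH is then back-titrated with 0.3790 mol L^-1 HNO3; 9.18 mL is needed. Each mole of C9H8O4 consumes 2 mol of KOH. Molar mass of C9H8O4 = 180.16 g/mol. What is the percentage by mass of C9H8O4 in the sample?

63.2%

Total n(KOH) added = 0.2929 x 0.03018 = 0.008840 mol.
n(HNO3) used = 0.3790 x 0.009180 = 0.003479 mol, which equals the excess n(KOH).
So n(KOH) consumed by the sample = 0.008840 - 0.003479 = 0.005361 mol.
n(C9H8O4) = 0.005361 / 2 = 0.002680 mol.
mass C9H8O4 = 0.002680 x 180.16 = 0.4829 g, so %C9H8O4 = 0.4829/0.7640 x 100 = 63.2%.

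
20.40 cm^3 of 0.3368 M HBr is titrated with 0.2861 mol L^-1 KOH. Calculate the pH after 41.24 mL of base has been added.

n(acid) = 0.3368 x 0.02040 = 0.006871 mol; n(KOH) added = 0.2861 x 0.04124 = 0.01180 mol.
Base is in excess by 0.01180 - 0.006871 = 0.004928 mol in a total volume of 0.06164 L.
[OH^-] = 0.004928/0.06164 = 0.07995 M, so pOH = 1.10 and pH = 14.00 - 1.10 = 12.90.

12.90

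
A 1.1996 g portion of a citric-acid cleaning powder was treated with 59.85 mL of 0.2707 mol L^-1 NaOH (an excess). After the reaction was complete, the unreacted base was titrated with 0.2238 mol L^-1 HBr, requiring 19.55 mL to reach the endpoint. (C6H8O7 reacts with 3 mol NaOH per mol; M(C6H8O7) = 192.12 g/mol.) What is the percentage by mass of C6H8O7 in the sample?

Total n(NaOH) added = 0.2707 x 0.05985 = 0.01620 mol.
n(HBr) used = 0.2238 x 0.01955 = 0.004375 mol, which equals the excess n(NaOH).
So n(NaOH) consumed by the sample = 0.01620 - 0.004375 = 0.01183 mol.
n(C6H8O7) = 0.01183 / 3 = 0.003942 mol.
mass C6H8O7 = 0.003942 x 192.12 = 0.7573 g, so %C6H8O7 = 0.7573/1.1996 x 100 = 63.1%.

63.1%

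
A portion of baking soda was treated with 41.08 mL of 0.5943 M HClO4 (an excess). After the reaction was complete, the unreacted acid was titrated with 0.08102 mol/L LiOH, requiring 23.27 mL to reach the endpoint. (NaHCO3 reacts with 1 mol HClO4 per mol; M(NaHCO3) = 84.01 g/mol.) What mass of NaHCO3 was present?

1.89 g

Total n(HClO4) added = 0.5943 x 0.04108 = 0.02441 mol.
n(LiOH) used = 0.08102 x 0.02327 = 0.001885 mol, which equals the excess n(HClO4).
So n(HClO4) consumed by the sample = 0.02441 - 0.001885 = 0.02253 mol.
n(NaHCO3) = 0.02253 / 1 = 0.02253 mol.
mass = 0.02253 mol x 84.01 g/mol = 1.89 g.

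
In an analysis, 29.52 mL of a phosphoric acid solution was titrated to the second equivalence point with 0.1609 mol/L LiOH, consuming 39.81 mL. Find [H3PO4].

n(LiOH) = 0.1609 x 0.03981 = 0.006405 mol.
At the second equivalence point, 2 mol OH^- react per mol H3PO4, so n(H3PO4) = 0.006405 / 2 = 0.003203 mol.
[H3PO4] = 0.003203 / 0.02952 L = 0.108 M.

0.108 M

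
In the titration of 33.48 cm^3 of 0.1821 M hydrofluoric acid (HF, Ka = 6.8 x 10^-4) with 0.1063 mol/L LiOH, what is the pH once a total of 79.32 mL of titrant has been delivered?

12.32

n(acid) = 0.1821 x 0.03348 = 0.006097 mol; n(LiOH) added = 0.1063 x 0.07932 = 0.008432 mol.
Base is in excess by 0.008432 - 0.006097 = 0.002335 mol in a total volume of 0.1128 L.
[OH^-] = 0.002335/0.1128 = 0.02070 M, so pOH = 1.68 and pH = 14.00 - 1.68 = 12.32.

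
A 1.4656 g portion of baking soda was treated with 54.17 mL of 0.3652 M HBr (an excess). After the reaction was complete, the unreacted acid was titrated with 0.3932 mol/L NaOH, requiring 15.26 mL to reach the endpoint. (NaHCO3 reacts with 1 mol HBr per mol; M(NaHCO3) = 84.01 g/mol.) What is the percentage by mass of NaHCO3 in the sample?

79.0%

Total n(HBr) added = 0.3652 x 0.05417 = 0.01978 mol.
n(NaOH) used = 0.3932 x 0.01526 = 0.006000 mol, which equals the excess n(HBr).
So n(HBr) consumed by the sample = 0.01978 - 0.006000 = 0.01378 mol.
n(NaHCO3) = 0.01378 / 1 = 0.01378 mol.
mass NaHCO3 = 0.01378 x 84.01 = 1.158 g, so %NaHCO3 = 1.158/1.4656 x 100 = 79.0%.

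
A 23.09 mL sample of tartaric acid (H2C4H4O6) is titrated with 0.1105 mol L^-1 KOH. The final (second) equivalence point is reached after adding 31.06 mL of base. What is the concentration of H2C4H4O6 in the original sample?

0.0743 M

n(KOH) = 0.1105 x 0.03106 = 0.003432 mol.
At the final (second) equivalence point, 2 mol OH^- react per mol H2C4H4O6, so n(H2C4H4O6) = 0.003432 / 2 = 0.001716 mol.
[H2C4H4O6] = 0.001716 / 0.02309 L = 0.0743 M.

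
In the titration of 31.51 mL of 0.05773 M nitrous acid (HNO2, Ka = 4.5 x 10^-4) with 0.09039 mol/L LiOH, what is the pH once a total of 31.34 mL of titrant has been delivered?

12.21

n(acid) = 0.05773 x 0.03151 = 0.001819 mol; n(LiOH) added = 0.09039 x 0.03134 = 0.002833 mol.
Base is in excess by 0.002833 - 0.001819 = 0.001014 mol in a total volume of 0.06285 L.
[OH^-] = 0.001014/0.06285 = 0.01613 M, so pOH = 1.79 and pH = 14.00 - 1.79 = 12.21.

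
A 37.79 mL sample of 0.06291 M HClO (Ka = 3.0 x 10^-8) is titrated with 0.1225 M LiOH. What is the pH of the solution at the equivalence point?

n(HClO) = 0.06291 x 0.03779 = 0.002377 mol; V(LiOH) at equivalence = 0.002377/0.1225 = 0.01941 L.
At equivalence all the acid is converted to ClO-; total volume = 0.03779 + 0.01941 = 0.05720 L, so [ClO-] = 0.002377/0.05720 = 0.04156 M.
Kb = Kw/Ka = 1.0e-14 / 3.0 x 10^-8 = 3.33e-7.
[OH^-] = sqrt(Kb x [ClO-]) = sqrt(3.33e-7 x 0.04156) = 0.000118 M.
pOH = 3.93, so pH = 14.00 - 3.93 = 10.07.

10.07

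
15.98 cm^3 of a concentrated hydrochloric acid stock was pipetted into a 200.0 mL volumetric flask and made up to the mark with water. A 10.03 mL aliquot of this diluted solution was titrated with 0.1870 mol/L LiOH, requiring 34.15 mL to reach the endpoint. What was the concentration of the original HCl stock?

7.97 M

n(LiOH) = 0.1870 x 0.03415 = 0.006386 mol.
n(HCl) in the aliquot = 0.006386 mol.
[diluted HCl] = 0.006386 / 0.01003 = 0.6367 M.
Dilution factor = 200.0/15.98 = 12.52, so [stock] = 0.6367 x 12.52 = 7.97 M.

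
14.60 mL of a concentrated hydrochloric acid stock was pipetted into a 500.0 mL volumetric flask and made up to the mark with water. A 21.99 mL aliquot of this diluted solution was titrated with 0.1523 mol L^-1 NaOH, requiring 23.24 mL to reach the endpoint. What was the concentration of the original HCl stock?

5.51 M

n(NaOH) = 0.1523 x 0.02324 = 0.003539 mol.
n(HCl) in the aliquot = 0.003539 mol.
[diluted HCl] = 0.003539 / 0.02199 = 0.1610 M.
Dilution factor = 500.0/14.60 = 34.25, so [stock] = 0.1610 x 34.25 = 5.51 M.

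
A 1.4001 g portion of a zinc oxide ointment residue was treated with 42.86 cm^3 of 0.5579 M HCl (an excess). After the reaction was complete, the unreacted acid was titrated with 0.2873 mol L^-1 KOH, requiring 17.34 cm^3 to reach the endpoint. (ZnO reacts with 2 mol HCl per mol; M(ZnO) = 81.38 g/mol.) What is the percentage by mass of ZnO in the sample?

55.0%

Total n(HCl) added = 0.5579 x 0.04286 = 0.02391 mol.
n(KOH) used = 0.2873 x 0.01734 = 0.004982 mol, which equals the excess n(HCl).
So n(HCl) consumed by the sample = 0.02391 - 0.004982 = 0.01893 mol.
n(ZnO) = 0.01893 / 2 = 0.009465 mol.
mass ZnO = 0.009465 x 81.38 = 0.7703 g, so %ZnO = 0.7703/1.4001 x 100 = 55.0%.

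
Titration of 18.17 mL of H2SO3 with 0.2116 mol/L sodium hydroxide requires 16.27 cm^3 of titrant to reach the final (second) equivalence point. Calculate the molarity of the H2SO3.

0.0947 M

n(NaOH) = 0.2116 x 0.01627 = 0.003443 mol.
At the final (second) equivalence point, 2 mol OH^- react per mol H2SO3, so n(H2SO3) = 0.003443 / 2 = 0.001721 mol.
[H2SO3] = 0.001721 / 0.01817 L = 0.0947 M.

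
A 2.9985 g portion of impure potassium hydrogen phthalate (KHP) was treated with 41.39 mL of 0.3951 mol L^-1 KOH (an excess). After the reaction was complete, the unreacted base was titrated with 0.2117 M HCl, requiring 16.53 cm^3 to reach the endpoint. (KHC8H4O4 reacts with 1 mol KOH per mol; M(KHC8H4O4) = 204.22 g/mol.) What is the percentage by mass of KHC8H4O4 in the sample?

87.5%

Total n(KOH) added = 0.3951 x 0.04139 = 0.01635 mol.
n(HCl) used = 0.2117 x 0.01653 = 0.003499 mol, which equals the excess n(KOH).
So n(KOH) consumed by the sample = 0.01635 - 0.003499 = 0.01285 mol.
n(KHC8H4O4) = 0.01285 / 1 = 0.01285 mol.
mass KHC8H4O4 = 0.01285 x 204.22 = 2.625 g, so %KHC8H4O4 = 2.625/2.9985 x 100 = 87.5%.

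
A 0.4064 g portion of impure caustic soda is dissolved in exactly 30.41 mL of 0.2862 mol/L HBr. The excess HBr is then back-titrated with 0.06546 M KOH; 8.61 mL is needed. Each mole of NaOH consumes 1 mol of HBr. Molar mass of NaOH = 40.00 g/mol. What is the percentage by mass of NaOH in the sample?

Total n(HBr) added = 0.2862 x 0.03041 = 0.008703 mol.
n(KOH) used = 0.06546 x 0.008610 = 0.0005636 mol, which equals the excess n(HBr).
So n(HBr) consumed by the sample = 0.008703 - 0.0005636 = 0.008140 mol.
n(NaOH) = 0.008140 / 1 = 0.008140 mol.
mass NaOH = 0.008140 x 40.00 = 0.3256 g, so %NaOH = 0.3256/0.4064 x 100 = 80.1%.

80.1%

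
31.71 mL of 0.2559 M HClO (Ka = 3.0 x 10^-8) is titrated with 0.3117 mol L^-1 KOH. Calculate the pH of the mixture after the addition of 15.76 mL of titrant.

7.71

Initial n(HClO) = 0.2559 x 0.03171 = 0.008115 mol.
n(KOH) added = 0.3117 x 0.01576 = 0.004912 mol, converting that many moles of HClO to ClO-.
Remaining n(HClO) = 0.003202 mol; n(ClO-) = 0.004912 mol.
By Henderson-Hasselbalch, pH = pKa + log([A^-]/[HA]) = 7.52 + log(0.004912/0.003202) = 7.52 + (+0.19) = 7.71.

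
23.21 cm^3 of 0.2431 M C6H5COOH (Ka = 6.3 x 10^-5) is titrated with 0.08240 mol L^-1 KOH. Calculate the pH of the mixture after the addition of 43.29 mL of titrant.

Initial n(C6H5COOH) = 0.2431 x 0.02321 = 0.005642 mol.
n(KOH) added = 0.08240 x 0.04329 = 0.003567 mol, converting that many moles of C6H5COOH to C6H5COO-.
Remaining n(C6H5COOH) = 0.002075 mol; n(C6H5COO-) = 0.003567 mol.
By Henderson-Hasselbalch, pH = pKa + log([A^-]/[HA]) = 4.20 + log(0.003567/0.002075) = 4.20 + (+0.24) = 4.44.

4.44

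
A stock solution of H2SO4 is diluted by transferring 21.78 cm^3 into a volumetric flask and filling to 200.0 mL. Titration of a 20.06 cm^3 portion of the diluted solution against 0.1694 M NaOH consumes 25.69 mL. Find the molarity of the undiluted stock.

n(NaOH) = 0.1694 x 0.02569 = 0.004352 mol.
n(H2SO4) in the aliquot = 0.004352 x 1/2 = 0.002176 mol.
[diluted H2SO4] = 0.002176 / 0.02006 = 0.1085 M.
Dilution factor = 200.0/21.78 = 9.183, so [stock] = 0.1085 x 9.183 = 0.996 M.

0.996 M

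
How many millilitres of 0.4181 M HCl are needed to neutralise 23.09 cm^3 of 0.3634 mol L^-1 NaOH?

n(NaOH) = 0.3634 mol/L x 0.02309 L = 0.008391 mol.
At equivalence n(HCl) = n(NaOH) = 0.008391 mol.
V(HCl) = 0.008391 / 0.4181 = 0.02007 L = 20.1 mL.

20.1 mL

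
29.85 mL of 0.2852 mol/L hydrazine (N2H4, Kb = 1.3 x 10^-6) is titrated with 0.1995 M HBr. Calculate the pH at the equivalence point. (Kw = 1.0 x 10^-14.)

4.52

n(N2H4) = 0.2852 x 0.02985 = 0.008513 mol; V(HBr) at equivalence = 0.008513/0.1995 = 0.04267 L.
At equivalence the base is fully converted to N2H5+; total volume = 0.07252 L, so [N2H5+] = 0.008513/0.07252 = 0.1174 M.
Ka(N2H5+) = Kw/Kb = 1.0e-14 / 1.3 x 10^-6 = 7.69e-9.
[H^+] = sqrt(Ka x [N2H5+]) = sqrt(7.69e-9 x 0.1174) = 3.00e-5 M.
pH = -log(3.00e-5) = 4.52.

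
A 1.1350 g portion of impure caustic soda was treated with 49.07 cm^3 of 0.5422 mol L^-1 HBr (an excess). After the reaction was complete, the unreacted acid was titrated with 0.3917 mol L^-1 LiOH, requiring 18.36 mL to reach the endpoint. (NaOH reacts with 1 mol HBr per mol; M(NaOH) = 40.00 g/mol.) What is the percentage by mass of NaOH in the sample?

68.4%

Total n(HBr) added = 0.5422 x 0.04907 = 0.02661 mol.
n(LiOH) used = 0.3917 x 0.01836 = 0.007192 mol, which equals the excess n(HBr).
So n(HBr) consumed by the sample = 0.02661 - 0.007192 = 0.01941 mol.
n(NaOH) = 0.01941 / 1 = 0.01941 mol.
mass NaOH = 0.01941 x 40.00 = 0.7766 g, so %NaOH = 0.7766/1.1350 x 100 = 68.4%.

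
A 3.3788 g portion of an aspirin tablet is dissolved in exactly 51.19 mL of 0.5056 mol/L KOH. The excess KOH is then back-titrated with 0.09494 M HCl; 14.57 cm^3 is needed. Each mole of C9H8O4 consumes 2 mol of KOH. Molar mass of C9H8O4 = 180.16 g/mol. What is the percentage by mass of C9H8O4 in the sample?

65.3%

Total n(KOH) added = 0.5056 x 0.05119 = 0.02588 mol.
n(HCl) used = 0.09494 x 0.01457 = 0.001383 mol, which equals the excess n(KOH).
So n(KOH) consumed by the sample = 0.02588 - 0.001383 = 0.02450 mol.
n(C9H8O4) = 0.02450 / 2 = 0.01225 mol.
mass C9H8O4 = 0.01225 x 180.16 = 2.207 g, so %C9H8O4 = 2.207/3.3788 x 100 = 65.3%.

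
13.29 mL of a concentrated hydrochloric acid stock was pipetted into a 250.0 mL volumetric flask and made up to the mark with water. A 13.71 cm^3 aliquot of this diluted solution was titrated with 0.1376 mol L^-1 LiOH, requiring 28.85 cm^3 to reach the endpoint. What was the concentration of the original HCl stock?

n(LiOH) = 0.1376 x 0.02885 = 0.003970 mol.
n(HCl) in the aliquot = 0.003970 mol.
[diluted HCl] = 0.003970 / 0.01371 = 0.2896 M.
Dilution factor = 250.0/13.29 = 18.81, so [stock] = 0.2896 x 18.81 = 5.45 M.

5.45 M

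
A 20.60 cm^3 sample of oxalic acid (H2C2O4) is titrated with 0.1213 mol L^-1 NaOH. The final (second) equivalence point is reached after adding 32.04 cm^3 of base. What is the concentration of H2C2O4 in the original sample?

n(NaOH) = 0.1213 x 0.03204 = 0.003886 mol.
At the final (second) equivalence point, 2 mol OH^- react per mol H2C2O4, so n(H2C2O4) = 0.003886 / 2 = 0.001943 mol.
[H2C2O4] = 0.001943 / 0.02060 L = 0.0943 M.

0.0943 M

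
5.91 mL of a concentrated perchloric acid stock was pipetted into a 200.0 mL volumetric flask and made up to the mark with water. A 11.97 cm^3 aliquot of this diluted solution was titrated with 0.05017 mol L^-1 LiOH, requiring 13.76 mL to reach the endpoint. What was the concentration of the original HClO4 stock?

n(LiOH) = 0.05017 x 0.01376 = 0.0006903 mol.
n(HClO4) in the aliquot = 0.0006903 mol.
[diluted HClO4] = 0.0006903 / 0.01197 = 0.05767 M.
Dilution factor = 200.0/5.910 = 33.84, so [stock] = 0.05767 x 33.84 = 1.95 M.

1.95 M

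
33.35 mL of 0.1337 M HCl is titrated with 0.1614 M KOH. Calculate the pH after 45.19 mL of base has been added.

12.56

n(acid) = 0.1337 x 0.03335 = 0.004459 mol; n(KOH) added = 0.1614 x 0.04519 = 0.007294 mol.
Base is in excess by 0.007294 - 0.004459 = 0.002835 mol in a total volume of 0.07854 L.
[OH^-] = 0.002835/0.07854 = 0.03609 M, so pOH = 1.44 and pH = 14.00 - 1.44 = 12.56.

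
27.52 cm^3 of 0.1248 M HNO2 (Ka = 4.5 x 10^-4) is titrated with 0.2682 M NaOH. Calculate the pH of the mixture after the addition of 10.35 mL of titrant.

3.97

Initial n(HNO2) = 0.1248 x 0.02752 = 0.003434 mol.
n(NaOH) added = 0.2682 x 0.01035 = 0.002776 mol, converting that many moles of HNO2 to NO2-.
Remaining n(HNO2) = 0.0006586 mol; n(NO2-) = 0.002776 mol.
By Henderson-Hasselbalch, pH = pKa + log([A^-]/[HA]) = 3.35 + log(0.002776/0.0006586) = 3.35 + (+0.62) = 3.97.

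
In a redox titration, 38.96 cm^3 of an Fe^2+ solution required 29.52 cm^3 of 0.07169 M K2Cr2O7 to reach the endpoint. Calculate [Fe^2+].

n(K2Cr2O7) = 0.07169 x 0.02952 = 0.002116 mol.
From the balanced equation, 1 mol K2Cr2O7 reacts with 6 mol Fe^2+, so n(Fe^2+) = 0.002116 x 6/1 = 0.01270 mol.
[Fe^2+] = 0.01270 / 0.03896 L = 0.326 M.

0.326 M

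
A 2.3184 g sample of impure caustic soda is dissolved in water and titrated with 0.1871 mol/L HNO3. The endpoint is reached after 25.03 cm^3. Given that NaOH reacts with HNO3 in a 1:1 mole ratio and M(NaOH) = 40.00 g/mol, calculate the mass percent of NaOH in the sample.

n(HNO3) = 0.1871 x 0.02503 = 0.004683 mol.
n(NaOH) = 0.004683 / 1 = 0.004683 mol.
mass of NaOH = 0.004683 x 40.00 = 0.1873 g.
% purity = 0.1873 / 2.3184 x 100 = 8.08%.

8.08%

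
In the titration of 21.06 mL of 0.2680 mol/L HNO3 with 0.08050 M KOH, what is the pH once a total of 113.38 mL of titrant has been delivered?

12.41

n(acid) = 0.2680 x 0.02106 = 0.005644 mol; n(KOH) added = 0.08050 x 0.1134 = 0.009127 mol.
Base is in excess by 0.009127 - 0.005644 = 0.003483 mol in a total volume of 0.1344 L.
[OH^-] = 0.003483/0.1344 = 0.02591 M, so pOH = 1.59 and pH = 14.00 - 1.59 = 12.41.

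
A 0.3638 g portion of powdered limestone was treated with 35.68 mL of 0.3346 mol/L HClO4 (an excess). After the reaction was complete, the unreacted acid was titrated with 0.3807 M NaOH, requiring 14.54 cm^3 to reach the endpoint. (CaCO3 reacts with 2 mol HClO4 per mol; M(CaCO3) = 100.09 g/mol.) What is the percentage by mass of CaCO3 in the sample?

88.1%

Total n(HClO4) added = 0.3346 x 0.03568 = 0.01194 mol.
n(NaOH) used = 0.3807 x 0.01454 = 0.005535 mol, which equals the excess n(HClO4).
So n(HClO4) consumed by the sample = 0.01194 - 0.005535 = 0.006403 mol.
n(CaCO3) = 0.006403 / 2 = 0.003202 mol.
mass CaCO3 = 0.003202 x 100.09 = 0.3204 g, so %CaCO3 = 0.3204/0.3638 x 100 = 88.1%.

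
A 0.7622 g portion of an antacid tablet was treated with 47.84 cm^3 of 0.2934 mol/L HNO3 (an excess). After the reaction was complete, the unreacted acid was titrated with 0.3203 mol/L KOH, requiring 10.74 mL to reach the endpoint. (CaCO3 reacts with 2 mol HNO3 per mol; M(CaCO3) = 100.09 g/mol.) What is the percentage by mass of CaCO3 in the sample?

Total n(HNO3) added = 0.2934 x 0.04784 = 0.01404 mol.
n(KOH) used = 0.3203 x 0.01074 = 0.003440 mol, which equals the excess n(HNO3).
So n(HNO3) consumed by the sample = 0.01404 - 0.003440 = 0.01060 mol.
n(CaCO3) = 0.01060 / 2 = 0.005298 mol.
mass CaCO3 = 0.005298 x 100.09 = 0.5303 g, so %CaCO3 = 0.5303/0.7622 x 100 = 69.6%.

69.6%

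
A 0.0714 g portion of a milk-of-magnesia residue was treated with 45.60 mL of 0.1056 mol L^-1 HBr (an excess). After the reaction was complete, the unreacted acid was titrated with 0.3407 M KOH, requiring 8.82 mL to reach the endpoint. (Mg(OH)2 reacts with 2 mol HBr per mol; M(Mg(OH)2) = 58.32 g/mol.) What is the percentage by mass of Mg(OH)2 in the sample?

73.9%

Total n(HBr) added = 0.1056 x 0.04560 = 0.004815 mol.
n(KOH) used = 0.3407 x 0.008820 = 0.003005 mol, which equals the excess n(HBr).
So n(HBr) consumed by the sample = 0.004815 - 0.003005 = 0.001810 mol.
n(Mg(OH)2) = 0.001810 / 2 = 0.0009052 mol.
mass Mg(OH)2 = 0.0009052 x 58.32 = 0.05279 g, so %Mg(OH)2 = 0.05279/0.0714 x 100 = 73.9%.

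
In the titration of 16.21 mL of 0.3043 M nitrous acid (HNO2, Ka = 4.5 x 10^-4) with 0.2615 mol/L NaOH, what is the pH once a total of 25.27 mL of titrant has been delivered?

n(acid) = 0.3043 x 0.01621 = 0.004933 mol; n(NaOH) added = 0.2615 x 0.02527 = 0.006608 mol.
Base is in excess by 0.006608 - 0.004933 = 0.001675 mol in a total volume of 0.04148 L.
[OH^-] = 0.001675/0.04148 = 0.04039 M, so pOH = 1.39 and pH = 14.00 - 1.39 = 12.61.

12.61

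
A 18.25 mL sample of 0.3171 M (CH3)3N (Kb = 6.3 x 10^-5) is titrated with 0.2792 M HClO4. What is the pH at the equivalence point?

n((CH3)3N) = 0.3171 x 0.01825 = 0.005787 mol; V(HClO4) at equivalence = 0.005787/0.2792 = 0.02073 L.
At equivalence the base is fully converted to (CH3)3NH+; total volume = 0.03898 L, so [(CH3)3NH+] = 0.005787/0.03898 = 0.1485 M.
Ka((CH3)3NH+) = Kw/Kb = 1.0e-14 / 6.3 x 10^-5 = 1.59e-10.
[H^+] = sqrt(Ka x [(CH3)3NH+]) = sqrt(1.59e-10 x 0.1485) = 4.85e-6 M.
pH = -log(4.85e-6) = 5.31.

5.31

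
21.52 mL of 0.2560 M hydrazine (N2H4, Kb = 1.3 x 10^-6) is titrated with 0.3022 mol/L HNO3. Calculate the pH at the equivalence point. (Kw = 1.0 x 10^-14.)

4.49

n(N2H4) = 0.2560 x 0.02152 = 0.005509 mol; V(HNO3) at equivalence = 0.005509/0.3022 = 0.01823 L.
At equivalence the base is fully converted to N2H5+; total volume = 0.03975 L, so [N2H5+] = 0.005509/0.03975 = 0.1386 M.
Ka(N2H5+) = Kw/Kb = 1.0e-14 / 1.3 x 10^-6 = 7.69e-9.
[H^+] = sqrt(Ka x [N2H5+]) = sqrt(7.69e-9 x 0.1386) = 3.27e-5 M.
pH = -log(3.27e-5) = 4.49.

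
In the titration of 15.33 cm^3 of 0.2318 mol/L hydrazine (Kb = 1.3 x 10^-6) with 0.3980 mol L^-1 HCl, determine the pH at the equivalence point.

n(N2H4) = 0.2318 x 0.01533 = 0.003553 mol; V(HCl) at equivalence = 0.003553/0.3980 = 0.008928 L.
At equivalence the base is fully converted to N2H5+; total volume = 0.02426 L, so [N2H5+] = 0.003553/0.02426 = 0.1465 M.
Ka(N2H5+) = Kw/Kb = 1.0e-14 / 1.3 x 10^-6 = 7.69e-9.
[H^+] = sqrt(Ka x [N2H5+]) = sqrt(7.69e-9 x 0.1465) = 3.36e-5 M.
pH = -log(3.36e-5) = 4.47.

4.47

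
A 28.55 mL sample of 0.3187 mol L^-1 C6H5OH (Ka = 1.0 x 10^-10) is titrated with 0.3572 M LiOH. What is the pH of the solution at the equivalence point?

11.61

n(C6H5OH) = 0.3187 x 0.02855 = 0.009099 mol; V(LiOH) at equivalence = 0.009099/0.3572 = 0.02547 L.
At equivalence all the acid is converted to C6H5O-; total volume = 0.02855 + 0.02547 = 0.05402 L, so [C6H5O-] = 0.009099/0.05402 = 0.1684 M.
Kb = Kw/Ka = 1.0e-14 / 1.0 x 10^-10 = 0.000100.
[OH^-] = sqrt(Kb x [C6H5O-]) = sqrt(0.000100 x 0.1684) = 0.00410 M.
pOH = 2.39, so pH = 14.00 - 2.39 = 11.61.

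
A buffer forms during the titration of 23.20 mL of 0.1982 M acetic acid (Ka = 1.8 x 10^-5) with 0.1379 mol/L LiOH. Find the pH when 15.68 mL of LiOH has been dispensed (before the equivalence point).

4.69

Initial n(CH3COOH) = 0.1982 x 0.02320 = 0.004598 mol.
n(LiOH) added = 0.1379 x 0.01568 = 0.002162 mol, converting that many moles of CH3COOH to CH3COO-.
Remaining n(CH3COOH) = 0.002436 mol; n(CH3COO-) = 0.002162 mol.
By Henderson-Hasselbalch, pH = pKa + log([A^-]/[HA]) = 4.74 + log(0.002162/0.002436) = 4.74 + (-0.05) = 4.69.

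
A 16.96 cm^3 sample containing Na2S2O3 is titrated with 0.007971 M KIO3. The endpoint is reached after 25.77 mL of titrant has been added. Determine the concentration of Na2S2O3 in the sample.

n(KIO3) = 0.007971 x 0.02577 = 0.0002054 mol.
From the balanced equation, 1 mol KIO3 reacts with 6 mol Na2S2O3, so n(Na2S2O3) = 0.0002054 x 6/1 = 0.001232 mol.
[Na2S2O3] = 0.001232 / 0.01696 L = 0.0727 M.

0.0727 M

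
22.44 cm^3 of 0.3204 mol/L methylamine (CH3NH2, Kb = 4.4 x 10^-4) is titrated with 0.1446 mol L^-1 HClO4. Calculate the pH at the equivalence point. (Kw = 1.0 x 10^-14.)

5.82

n(CH3NH2) = 0.3204 x 0.02244 = 0.007190 mol; V(HClO4) at equivalence = 0.007190/0.1446 = 0.04972 L.
At equivalence the base is fully converted to CH3NH3+; total volume = 0.07216 L, so [CH3NH3+] = 0.007190/0.07216 = 0.09963 M.
Ka(CH3NH3+) = Kw/Kb = 1.0e-14 / 4.4 x 10^-4 = 2.27e-11.
[H^+] = sqrt(Ka x [CH3NH3+]) = sqrt(2.27e-11 x 0.09963) = 1.50e-6 M.
pH = -log(1.50e-6) = 5.82.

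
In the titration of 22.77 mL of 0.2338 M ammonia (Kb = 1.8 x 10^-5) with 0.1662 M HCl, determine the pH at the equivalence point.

5.13

n(NH3) = 0.2338 x 0.02277 = 0.005324 mol; V(HCl) at equivalence = 0.005324/0.1662 = 0.03203 L.
At equivalence the base is fully converted to NH4+; total volume = 0.05480 L, so [NH4+] = 0.005324/0.05480 = 0.09714 M.
Ka(NH4+) = Kw/Kb = 1.0e-14 / 1.8 x 10^-5 = 5.56e-10.
[H^+] = sqrt(Ka x [NH4+]) = sqrt(5.56e-10 x 0.09714) = 7.35e-6 M.
pH = -log(7.35e-6) = 5.13.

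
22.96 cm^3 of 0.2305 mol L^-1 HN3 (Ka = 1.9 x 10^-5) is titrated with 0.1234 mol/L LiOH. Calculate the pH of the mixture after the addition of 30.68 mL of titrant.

5.12

Initial n(HN3) = 0.2305 x 0.02296 = 0.005292 mol.
n(LiOH) added = 0.1234 x 0.03068 = 0.003786 mol, converting that many moles of HN3 to N3-.
Remaining n(HN3) = 0.001506 mol; n(N3-) = 0.003786 mol.
By Henderson-Hasselbalch, pH = pKa + log([A^-]/[HA]) = 4.72 + log(0.003786/0.001506) = 4.72 + (+0.40) = 5.12.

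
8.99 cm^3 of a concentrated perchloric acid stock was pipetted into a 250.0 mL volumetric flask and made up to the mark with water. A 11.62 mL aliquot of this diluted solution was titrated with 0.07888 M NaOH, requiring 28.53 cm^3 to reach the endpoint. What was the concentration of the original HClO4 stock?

n(NaOH) = 0.07888 x 0.02853 = 0.002250 mol.
n(HClO4) in the aliquot = 0.002250 mol.
[diluted HClO4] = 0.002250 / 0.01162 = 0.1937 M.
Dilution factor = 250.0/8.990 = 27.81, so [stock] = 0.1937 x 27.81 = 5.39 M.

5.39 M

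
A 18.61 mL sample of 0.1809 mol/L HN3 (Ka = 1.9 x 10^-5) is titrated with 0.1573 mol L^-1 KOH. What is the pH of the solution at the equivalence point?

n(HN3) = 0.1809 x 0.01861 = 0.003367 mol; V(KOH) at equivalence = 0.003367/0.1573 = 0.02140 L.
At equivalence all the acid is converted to N3-; total volume = 0.01861 + 0.02140 = 0.04001 L, so [N3-] = 0.003367/0.04001 = 0.08414 M.
Kb = Kw/Ka = 1.0e-14 / 1.9 x 10^-5 = 5.26e-10.
[OH^-] = sqrt(Kb x [N3-]) = sqrt(5.26e-10 x 0.08414) = 6.65e-6 M.
pOH = 5.18, so pH = 14.00 - 5.18 = 8.82.

8.82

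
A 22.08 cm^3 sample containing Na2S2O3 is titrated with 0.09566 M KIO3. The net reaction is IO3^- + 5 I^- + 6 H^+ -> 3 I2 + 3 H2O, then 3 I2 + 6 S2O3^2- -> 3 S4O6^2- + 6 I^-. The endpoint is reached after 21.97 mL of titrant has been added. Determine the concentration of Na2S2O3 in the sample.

n(KIO3) = 0.09566 x 0.02197 = 0.002102 mol.
From the balanced equation, 1 mol KIO3 reacts with 6 mol Na2S2O3, so n(Na2S2O3) = 0.002102 x 6/1 = 0.01261 mol.
[Na2S2O3] = 0.01261 / 0.02208 L = 0.571 M.

0.571 M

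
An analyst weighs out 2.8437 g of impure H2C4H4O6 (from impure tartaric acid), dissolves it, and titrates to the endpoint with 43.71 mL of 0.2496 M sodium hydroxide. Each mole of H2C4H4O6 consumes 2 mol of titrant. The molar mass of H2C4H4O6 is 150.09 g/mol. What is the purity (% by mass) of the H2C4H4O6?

n(NaOH) = 0.2496 x 0.04371 = 0.01091 mol.
n(H2C4H4O6) = 0.01091 / 2 = 0.005455 mol.
mass of H2C4H4O6 = 0.005455 x 150.09 = 0.8187 g.
% purity = 0.8187 / 2.8437 x 100 = 28.8%.

28.8%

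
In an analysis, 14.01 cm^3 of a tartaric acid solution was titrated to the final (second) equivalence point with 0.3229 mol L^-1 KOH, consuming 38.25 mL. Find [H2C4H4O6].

n(KOH) = 0.3229 x 0.03825 = 0.01235 mol.
At the final (second) equivalence point, 2 mol OH^- react per mol H2C4H4O6, so n(H2C4H4O6) = 0.01235 / 2 = 0.006175 mol.
[H2C4H4O6] = 0.006175 / 0.01401 L = 0.441 M.

0.441 M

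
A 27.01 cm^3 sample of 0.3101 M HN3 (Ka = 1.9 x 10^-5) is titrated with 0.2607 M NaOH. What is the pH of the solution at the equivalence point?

8.94

n(HN3) = 0.3101 x 0.02701 = 0.008376 mol; V(NaOH) at equivalence = 0.008376/0.2607 = 0.03213 L.
At equivalence all the acid is converted to N3-; total volume = 0.02701 + 0.03213 = 0.05914 L, so [N3-] = 0.008376/0.05914 = 0.1416 M.
Kb = Kw/Ka = 1.0e-14 / 1.9 x 10^-5 = 5.26e-10.
[OH^-] = sqrt(Kb x [N3-]) = sqrt(5.26e-10 x 0.1416) = 8.63e-6 M.
pOH = 5.06, so pH = 14.00 - 5.06 = 8.94.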